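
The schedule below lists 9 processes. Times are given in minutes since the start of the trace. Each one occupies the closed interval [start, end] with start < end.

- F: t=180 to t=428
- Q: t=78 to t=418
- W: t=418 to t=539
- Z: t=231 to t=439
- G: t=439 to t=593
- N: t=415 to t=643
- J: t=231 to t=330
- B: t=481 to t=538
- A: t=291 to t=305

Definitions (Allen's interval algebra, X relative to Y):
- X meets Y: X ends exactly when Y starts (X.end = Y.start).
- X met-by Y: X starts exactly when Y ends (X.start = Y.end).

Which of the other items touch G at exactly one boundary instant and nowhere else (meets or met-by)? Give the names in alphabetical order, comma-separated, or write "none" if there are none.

Z

Target G = [t=439, t=593].
A [t=291, t=305] → before → no.
B [t=481, t=538] → during → no.
F [t=180, t=428] → before → no.
J [t=231, t=330] → before → no.
N [t=415, t=643] → contains → no.
Q [t=78, t=418] → before → no.
W [t=418, t=539] → overlaps → no.
Z [t=231, t=439] → meets → yes.
Result: Z.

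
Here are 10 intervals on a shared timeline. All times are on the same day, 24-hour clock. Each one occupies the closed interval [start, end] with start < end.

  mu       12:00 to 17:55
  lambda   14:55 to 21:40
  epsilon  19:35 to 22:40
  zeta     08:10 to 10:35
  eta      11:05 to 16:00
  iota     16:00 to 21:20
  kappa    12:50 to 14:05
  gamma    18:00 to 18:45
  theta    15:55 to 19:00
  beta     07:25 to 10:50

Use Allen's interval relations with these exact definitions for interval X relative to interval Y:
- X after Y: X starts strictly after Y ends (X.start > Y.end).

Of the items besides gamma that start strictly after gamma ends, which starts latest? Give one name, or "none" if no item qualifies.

Target gamma = [18:00, 18:45].
beta [07:25, 10:50] → before → excluded.
epsilon [19:35, 22:40] → after → candidate.
eta [11:05, 16:00] → before → excluded.
iota [16:00, 21:20] → contains → excluded.
kappa [12:50, 14:05] → before → excluded.
lambda [14:55, 21:40] → contains → excluded.
mu [12:00, 17:55] → before → excluded.
theta [15:55, 19:00] → contains → excluded.
zeta [08:10, 10:35] → before → excluded.
Among candidates, latest start is 19:35 → epsilon.

epsilon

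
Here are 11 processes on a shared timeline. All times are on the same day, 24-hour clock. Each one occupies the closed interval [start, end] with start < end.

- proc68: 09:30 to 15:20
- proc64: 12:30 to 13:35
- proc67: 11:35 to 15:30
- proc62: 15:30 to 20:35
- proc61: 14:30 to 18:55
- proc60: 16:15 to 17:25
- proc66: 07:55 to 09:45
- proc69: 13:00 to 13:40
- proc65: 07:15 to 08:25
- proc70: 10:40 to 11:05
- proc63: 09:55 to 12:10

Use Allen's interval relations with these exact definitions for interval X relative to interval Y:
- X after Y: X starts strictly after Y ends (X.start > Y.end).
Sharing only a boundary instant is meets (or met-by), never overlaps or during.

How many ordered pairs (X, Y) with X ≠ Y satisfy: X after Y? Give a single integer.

37

Checking all 110 ordered pairs for relation 'after'; matching pairs in alphabetical order:
(proc60, proc63): proc60 after proc63 ✓
(proc60, proc64): proc60 after proc64 ✓
(proc60, proc65): proc60 after proc65 ✓
(proc60, proc66): proc60 after proc66 ✓
(proc60, proc67): proc60 after proc67 ✓
(proc60, proc68): proc60 after proc68 ✓
(proc60, proc69): proc60 after proc69 ✓
(proc60, proc70): proc60 after proc70 ✓
(proc61, proc63): proc61 after proc63 ✓
(proc61, proc64): proc61 after proc64 ✓
(proc61, proc65): proc61 after proc65 ✓
(proc61, proc66): proc61 after proc66 ✓
(proc61, proc69): proc61 after proc69 ✓
(proc61, proc70): proc61 after proc70 ✓
(proc62, proc63): proc62 after proc63 ✓
(proc62, proc64): proc62 after proc64 ✓
(proc62, proc65): proc62 after proc65 ✓
(proc62, proc66): proc62 after proc66 ✓
(proc62, proc68): proc62 after proc68 ✓
(proc62, proc69): proc62 after proc69 ✓
(proc62, proc70): proc62 after proc70 ✓
(proc63, proc65): proc63 after proc65 ✓
(proc63, proc66): proc63 after proc66 ✓
(proc64, proc63): proc64 after proc63 ✓
... plus 13 further pairs not listed.
Count: 37.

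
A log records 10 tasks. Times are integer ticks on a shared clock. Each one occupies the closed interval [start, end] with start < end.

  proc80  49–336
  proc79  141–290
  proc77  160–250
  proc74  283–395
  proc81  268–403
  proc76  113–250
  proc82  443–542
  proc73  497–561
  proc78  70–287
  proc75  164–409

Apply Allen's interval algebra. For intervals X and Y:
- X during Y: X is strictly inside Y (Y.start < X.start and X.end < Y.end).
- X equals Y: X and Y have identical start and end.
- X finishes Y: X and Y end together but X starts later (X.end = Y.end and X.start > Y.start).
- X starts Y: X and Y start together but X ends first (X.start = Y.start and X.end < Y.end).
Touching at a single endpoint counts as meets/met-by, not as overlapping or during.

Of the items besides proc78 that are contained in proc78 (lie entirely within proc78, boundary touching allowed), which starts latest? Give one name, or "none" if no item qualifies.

proc77

Target proc78 = [70, 287].
proc73 [497, 561] → after → excluded.
proc74 [283, 395] → overlapped-by → excluded.
proc75 [164, 409] → overlapped-by → excluded.
proc76 [113, 250] → during → candidate.
proc77 [160, 250] → during → candidate.
proc79 [141, 290] → overlapped-by → excluded.
proc80 [49, 336] → contains → excluded.
proc81 [268, 403] → overlapped-by → excluded.
proc82 [443, 542] → after → excluded.
Among candidates, latest start is 160 → proc77.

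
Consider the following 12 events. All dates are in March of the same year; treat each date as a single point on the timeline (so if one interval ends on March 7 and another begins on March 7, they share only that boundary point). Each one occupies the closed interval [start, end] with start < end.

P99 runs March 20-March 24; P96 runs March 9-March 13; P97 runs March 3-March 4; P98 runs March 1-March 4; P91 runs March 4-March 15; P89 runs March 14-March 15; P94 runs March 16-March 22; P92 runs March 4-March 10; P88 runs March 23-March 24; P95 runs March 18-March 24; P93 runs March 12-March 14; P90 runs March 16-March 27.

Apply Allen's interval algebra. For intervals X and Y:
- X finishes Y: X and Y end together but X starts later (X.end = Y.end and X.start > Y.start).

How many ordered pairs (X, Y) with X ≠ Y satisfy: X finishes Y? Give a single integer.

5

Checking all 132 ordered pairs for relation 'finishes'; matching pairs in alphabetical order:
(P88, P95): P88 finishes P95 ✓
(P88, P99): P88 finishes P99 ✓
(P89, P91): P89 finishes P91 ✓
(P97, P98): P97 finishes P98 ✓
(P99, P95): P99 finishes P95 ✓
Count: 5.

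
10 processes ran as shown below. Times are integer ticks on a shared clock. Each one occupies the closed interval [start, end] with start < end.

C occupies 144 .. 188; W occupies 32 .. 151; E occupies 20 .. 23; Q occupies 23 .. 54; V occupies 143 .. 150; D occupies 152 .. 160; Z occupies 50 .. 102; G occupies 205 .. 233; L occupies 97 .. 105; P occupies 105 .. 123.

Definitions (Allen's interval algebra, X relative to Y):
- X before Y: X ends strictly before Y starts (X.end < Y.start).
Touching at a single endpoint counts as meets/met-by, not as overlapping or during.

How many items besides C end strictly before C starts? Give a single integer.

Target C = [144, 188].
D [152, 160] → during → no.
E [20, 23] → before → counts.
G [205, 233] → after → no.
L [97, 105] → before → counts.
P [105, 123] → before → counts.
Q [23, 54] → before → counts.
V [143, 150] → overlaps → no.
W [32, 151] → overlaps → no.
Z [50, 102] → before → counts.
Total: 5.

5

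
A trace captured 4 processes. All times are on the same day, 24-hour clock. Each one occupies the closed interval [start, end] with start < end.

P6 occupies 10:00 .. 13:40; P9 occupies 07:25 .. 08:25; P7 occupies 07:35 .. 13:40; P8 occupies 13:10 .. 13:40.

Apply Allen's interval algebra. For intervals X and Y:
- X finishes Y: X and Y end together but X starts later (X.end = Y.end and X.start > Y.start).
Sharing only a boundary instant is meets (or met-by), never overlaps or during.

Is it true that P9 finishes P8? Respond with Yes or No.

P9 = [07:25, 08:25], P8 = [13:10, 13:40].
Actual relation of P9 to P8: before.
Asked whether 'finishes' holds → No.

No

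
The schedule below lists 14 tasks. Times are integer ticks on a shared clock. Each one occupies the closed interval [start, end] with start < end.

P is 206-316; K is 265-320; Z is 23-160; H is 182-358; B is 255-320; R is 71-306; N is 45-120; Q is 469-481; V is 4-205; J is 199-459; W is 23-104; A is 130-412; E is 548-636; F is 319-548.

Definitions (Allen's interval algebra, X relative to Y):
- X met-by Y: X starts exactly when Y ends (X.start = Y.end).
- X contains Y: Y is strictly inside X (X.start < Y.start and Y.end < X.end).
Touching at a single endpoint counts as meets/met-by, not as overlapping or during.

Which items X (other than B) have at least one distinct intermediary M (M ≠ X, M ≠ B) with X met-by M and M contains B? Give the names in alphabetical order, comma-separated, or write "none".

Target B = [255, 320].
Intermediaries M with M contains B: A, H, J.
Via A — items with X met-by A: none.
Via H — items with X met-by H: none.
Via J — items with X met-by J: none.
Union: none.

none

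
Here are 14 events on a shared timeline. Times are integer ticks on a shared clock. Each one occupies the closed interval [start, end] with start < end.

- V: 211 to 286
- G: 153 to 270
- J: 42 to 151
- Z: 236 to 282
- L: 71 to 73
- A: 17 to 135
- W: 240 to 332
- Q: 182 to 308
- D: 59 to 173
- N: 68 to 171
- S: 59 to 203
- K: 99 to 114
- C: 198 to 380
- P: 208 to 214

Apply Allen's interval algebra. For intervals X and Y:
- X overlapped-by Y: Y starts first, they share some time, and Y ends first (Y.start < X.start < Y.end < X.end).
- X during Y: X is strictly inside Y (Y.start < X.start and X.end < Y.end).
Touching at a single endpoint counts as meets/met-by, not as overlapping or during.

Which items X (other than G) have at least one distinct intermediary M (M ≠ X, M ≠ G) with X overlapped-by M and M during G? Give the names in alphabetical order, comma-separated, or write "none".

V

Target G = [153, 270].
Intermediaries M with M during G: P.
Via P — items with X overlapped-by P: V.
Union: V.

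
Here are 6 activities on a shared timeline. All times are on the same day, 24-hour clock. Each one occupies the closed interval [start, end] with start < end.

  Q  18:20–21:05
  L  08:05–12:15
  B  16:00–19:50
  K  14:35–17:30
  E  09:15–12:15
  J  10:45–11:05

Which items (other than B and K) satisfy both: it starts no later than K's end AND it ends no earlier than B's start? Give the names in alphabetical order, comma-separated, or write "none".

Conditions: its start is no later than K's end (X.start <= 17:30) AND its end is no earlier than B's start (X.end >= 16:00).
E: start 09:15 <= 17:30? ✓; end 12:15 >= 16:00? ✗ → no.
J: start 10:45 <= 17:30? ✓; end 11:05 >= 16:00? ✗ → no.
L: start 08:05 <= 17:30? ✓; end 12:15 >= 16:00? ✗ → no.
Q: start 18:20 <= 17:30? ✗; end 21:05 >= 16:00? ✓ → no.
Result: none.

none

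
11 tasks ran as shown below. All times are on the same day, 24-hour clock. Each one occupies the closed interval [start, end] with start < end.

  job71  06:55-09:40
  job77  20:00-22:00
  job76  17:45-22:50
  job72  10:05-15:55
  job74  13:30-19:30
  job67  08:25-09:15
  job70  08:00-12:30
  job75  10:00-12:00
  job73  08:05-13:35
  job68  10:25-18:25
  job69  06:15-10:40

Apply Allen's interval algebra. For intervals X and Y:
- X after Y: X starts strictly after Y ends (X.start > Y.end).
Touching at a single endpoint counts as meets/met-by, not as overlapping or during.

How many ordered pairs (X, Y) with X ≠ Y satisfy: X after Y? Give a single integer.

Checking all 110 ordered pairs for relation 'after'; matching pairs in alphabetical order:
(job68, job67): job68 after job67 ✓
(job68, job71): job68 after job71 ✓
(job72, job67): job72 after job67 ✓
(job72, job71): job72 after job71 ✓
(job74, job67): job74 after job67 ✓
(job74, job69): job74 after job69 ✓
(job74, job70): job74 after job70 ✓
(job74, job71): job74 after job71 ✓
(job74, job75): job74 after job75 ✓
(job75, job67): job75 after job67 ✓
(job75, job71): job75 after job71 ✓
(job76, job67): job76 after job67 ✓
(job76, job69): job76 after job69 ✓
(job76, job70): job76 after job70 ✓
(job76, job71): job76 after job71 ✓
(job76, job72): job76 after job72 ✓
(job76, job73): job76 after job73 ✓
(job76, job75): job76 after job75 ✓
(job77, job67): job77 after job67 ✓
(job77, job68): job77 after job68 ✓
(job77, job69): job77 after job69 ✓
(job77, job70): job77 after job70 ✓
(job77, job71): job77 after job71 ✓
(job77, job72): job77 after job72 ✓
... plus 3 further pairs not listed.
Count: 27.

27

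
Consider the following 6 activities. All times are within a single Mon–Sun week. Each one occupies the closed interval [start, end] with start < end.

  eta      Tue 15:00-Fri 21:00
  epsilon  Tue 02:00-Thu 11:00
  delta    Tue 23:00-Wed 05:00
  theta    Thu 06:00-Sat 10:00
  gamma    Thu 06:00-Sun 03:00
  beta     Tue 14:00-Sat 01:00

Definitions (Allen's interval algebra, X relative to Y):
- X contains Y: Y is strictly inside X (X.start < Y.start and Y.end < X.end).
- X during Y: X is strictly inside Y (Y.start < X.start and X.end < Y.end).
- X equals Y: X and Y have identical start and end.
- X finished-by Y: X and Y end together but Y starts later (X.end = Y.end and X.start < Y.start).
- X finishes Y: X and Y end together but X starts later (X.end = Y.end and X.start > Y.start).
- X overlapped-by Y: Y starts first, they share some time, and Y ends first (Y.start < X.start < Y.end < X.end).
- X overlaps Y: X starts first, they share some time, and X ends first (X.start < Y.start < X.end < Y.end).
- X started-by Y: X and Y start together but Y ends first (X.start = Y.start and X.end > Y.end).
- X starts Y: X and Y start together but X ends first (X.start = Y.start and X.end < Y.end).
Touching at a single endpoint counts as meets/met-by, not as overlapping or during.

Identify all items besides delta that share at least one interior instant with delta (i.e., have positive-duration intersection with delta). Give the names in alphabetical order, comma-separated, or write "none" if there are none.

Target delta = [Tue 23:00, Wed 05:00].
beta [Tue 14:00, Sat 01:00] → contains → yes.
epsilon [Tue 02:00, Thu 11:00] → contains → yes.
eta [Tue 15:00, Fri 21:00] → contains → yes.
gamma [Thu 06:00, Sun 03:00] → after → no.
theta [Thu 06:00, Sat 10:00] → after → no.
Result: beta, epsilon, eta.

beta, epsilon, eta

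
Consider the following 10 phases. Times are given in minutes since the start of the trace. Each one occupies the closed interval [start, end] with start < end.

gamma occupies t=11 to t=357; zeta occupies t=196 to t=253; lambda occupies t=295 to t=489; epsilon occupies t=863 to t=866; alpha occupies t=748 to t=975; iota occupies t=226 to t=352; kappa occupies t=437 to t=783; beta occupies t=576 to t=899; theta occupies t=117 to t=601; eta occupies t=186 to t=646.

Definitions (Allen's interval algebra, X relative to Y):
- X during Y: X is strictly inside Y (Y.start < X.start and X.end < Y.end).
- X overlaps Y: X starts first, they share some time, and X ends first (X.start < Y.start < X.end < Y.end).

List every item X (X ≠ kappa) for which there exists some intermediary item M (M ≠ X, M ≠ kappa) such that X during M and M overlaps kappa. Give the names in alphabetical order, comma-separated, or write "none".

iota, lambda, zeta

Target kappa = [t=437, t=783].
Intermediaries M with M overlaps kappa: eta, lambda, theta.
Via eta — items with X during eta: iota, lambda, zeta.
Via lambda — items with X during lambda: none.
Via theta — items with X during theta: iota, lambda, zeta.
Union: iota, lambda, zeta.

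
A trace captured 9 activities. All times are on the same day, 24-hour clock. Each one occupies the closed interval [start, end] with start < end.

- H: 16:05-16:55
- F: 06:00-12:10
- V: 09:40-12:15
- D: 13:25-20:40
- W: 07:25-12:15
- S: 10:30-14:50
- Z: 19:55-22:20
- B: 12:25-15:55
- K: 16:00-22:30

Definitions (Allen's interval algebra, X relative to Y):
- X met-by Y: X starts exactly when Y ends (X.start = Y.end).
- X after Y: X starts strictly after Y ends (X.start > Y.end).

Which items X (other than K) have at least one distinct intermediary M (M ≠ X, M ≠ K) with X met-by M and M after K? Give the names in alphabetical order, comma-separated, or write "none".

none

Target K = [16:00, 22:30].
Intermediaries M with M after K: none.
Union: none.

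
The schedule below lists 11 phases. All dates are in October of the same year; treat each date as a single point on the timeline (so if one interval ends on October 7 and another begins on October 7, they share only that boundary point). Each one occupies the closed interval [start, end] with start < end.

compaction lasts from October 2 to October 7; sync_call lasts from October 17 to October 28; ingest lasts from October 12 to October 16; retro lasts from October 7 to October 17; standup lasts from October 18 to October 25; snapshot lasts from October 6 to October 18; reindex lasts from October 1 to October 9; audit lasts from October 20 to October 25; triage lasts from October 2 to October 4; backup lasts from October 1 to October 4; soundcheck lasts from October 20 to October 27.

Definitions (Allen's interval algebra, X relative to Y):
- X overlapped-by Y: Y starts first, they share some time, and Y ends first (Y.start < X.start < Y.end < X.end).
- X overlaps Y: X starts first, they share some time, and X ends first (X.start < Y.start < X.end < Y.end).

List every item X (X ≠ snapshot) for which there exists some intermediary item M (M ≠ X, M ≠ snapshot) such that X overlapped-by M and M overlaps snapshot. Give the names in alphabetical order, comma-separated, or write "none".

Target snapshot = [October 6, October 18].
Intermediaries M with M overlaps snapshot: compaction, reindex.
Via compaction — items with X overlapped-by compaction: none.
Via reindex — items with X overlapped-by reindex: retro.
Union: retro.

retro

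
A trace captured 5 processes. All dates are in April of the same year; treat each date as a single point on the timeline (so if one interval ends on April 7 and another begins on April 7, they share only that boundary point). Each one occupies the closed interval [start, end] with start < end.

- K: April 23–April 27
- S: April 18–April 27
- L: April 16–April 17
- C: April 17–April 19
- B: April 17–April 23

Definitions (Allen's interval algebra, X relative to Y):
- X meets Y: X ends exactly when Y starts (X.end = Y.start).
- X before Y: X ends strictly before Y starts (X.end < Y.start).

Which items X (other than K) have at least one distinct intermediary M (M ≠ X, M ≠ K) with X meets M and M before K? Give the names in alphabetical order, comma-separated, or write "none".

L

Target K = [April 23, April 27].
Intermediaries M with M before K: C, L.
Via C — items with X meets C: L.
Via L — items with X meets L: none.
Union: L.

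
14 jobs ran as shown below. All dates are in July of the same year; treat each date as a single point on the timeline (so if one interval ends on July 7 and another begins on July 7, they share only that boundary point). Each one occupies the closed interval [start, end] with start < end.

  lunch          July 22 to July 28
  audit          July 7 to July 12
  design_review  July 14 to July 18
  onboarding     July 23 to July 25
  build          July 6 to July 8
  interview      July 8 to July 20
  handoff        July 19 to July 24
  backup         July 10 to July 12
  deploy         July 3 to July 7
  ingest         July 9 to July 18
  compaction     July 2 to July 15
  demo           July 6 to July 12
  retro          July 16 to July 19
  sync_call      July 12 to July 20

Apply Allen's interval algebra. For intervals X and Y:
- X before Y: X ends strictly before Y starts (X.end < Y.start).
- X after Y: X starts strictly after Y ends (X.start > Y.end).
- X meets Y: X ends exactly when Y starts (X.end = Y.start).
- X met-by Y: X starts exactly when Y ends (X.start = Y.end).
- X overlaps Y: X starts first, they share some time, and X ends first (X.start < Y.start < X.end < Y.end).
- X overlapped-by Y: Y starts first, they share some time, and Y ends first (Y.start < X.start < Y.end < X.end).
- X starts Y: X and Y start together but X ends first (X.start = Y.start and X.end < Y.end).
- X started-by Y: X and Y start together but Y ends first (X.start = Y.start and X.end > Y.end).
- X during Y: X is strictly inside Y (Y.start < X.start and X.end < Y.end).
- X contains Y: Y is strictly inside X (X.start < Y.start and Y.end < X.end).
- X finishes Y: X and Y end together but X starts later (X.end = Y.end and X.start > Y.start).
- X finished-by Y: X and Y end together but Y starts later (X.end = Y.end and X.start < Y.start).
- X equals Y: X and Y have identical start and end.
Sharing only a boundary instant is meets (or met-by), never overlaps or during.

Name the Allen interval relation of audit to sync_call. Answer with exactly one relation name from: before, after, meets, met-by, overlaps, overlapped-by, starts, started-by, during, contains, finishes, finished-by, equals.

audit = [July 7, July 12]; sync_call = [July 12, July 20].
Compare endpoints: audit.start < sync_call.start, audit.start < sync_call.end, audit.end = sync_call.start, audit.end < sync_call.end.
That pattern is 'meets'.

meets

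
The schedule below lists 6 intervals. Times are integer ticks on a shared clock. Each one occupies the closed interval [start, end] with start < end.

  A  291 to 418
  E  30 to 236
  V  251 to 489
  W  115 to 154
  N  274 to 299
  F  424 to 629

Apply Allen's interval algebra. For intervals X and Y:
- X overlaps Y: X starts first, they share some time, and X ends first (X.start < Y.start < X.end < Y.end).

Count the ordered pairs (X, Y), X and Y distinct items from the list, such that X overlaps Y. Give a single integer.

2

Checking all 30 ordered pairs for relation 'overlaps'; matching pairs in alphabetical order:
(N, A): N overlaps A ✓
(V, F): V overlaps F ✓
Count: 2.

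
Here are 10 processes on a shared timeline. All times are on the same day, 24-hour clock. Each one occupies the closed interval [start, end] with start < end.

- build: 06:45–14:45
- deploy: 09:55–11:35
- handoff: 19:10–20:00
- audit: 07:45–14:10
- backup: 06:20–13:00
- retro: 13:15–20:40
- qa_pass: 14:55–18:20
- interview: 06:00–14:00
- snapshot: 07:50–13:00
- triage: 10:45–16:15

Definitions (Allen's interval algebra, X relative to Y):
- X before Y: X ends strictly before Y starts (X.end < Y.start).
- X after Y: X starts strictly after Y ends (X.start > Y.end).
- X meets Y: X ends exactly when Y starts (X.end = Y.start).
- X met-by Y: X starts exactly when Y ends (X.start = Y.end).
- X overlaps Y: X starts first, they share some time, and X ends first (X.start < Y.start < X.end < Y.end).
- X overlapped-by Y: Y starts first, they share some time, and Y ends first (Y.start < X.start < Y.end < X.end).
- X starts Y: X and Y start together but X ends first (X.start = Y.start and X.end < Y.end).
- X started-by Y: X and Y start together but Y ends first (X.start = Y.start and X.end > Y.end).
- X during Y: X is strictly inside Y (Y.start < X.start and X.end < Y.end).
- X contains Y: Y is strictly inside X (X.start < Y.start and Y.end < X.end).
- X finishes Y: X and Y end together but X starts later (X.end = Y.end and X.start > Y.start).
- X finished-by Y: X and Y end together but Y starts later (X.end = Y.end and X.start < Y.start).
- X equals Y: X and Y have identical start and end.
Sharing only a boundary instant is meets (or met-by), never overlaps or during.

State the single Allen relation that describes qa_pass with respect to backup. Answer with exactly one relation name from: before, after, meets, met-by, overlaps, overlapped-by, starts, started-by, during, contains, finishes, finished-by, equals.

after

qa_pass = [14:55, 18:20]; backup = [06:20, 13:00].
Compare endpoints: qa_pass.start > backup.start, qa_pass.start > backup.end, qa_pass.end > backup.start, qa_pass.end > backup.end.
That pattern is 'after'.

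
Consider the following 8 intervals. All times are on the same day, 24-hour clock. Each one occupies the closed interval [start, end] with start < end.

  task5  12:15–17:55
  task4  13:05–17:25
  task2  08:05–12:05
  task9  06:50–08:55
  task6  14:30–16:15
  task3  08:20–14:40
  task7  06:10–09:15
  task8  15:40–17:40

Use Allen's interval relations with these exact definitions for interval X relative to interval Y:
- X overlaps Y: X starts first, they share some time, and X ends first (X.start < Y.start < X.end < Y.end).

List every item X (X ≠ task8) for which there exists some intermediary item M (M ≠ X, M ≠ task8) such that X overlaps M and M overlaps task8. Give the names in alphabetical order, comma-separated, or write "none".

Target task8 = [15:40, 17:40].
Intermediaries M with M overlaps task8: task4, task6.
Via task4 — items with X overlaps task4: task3.
Via task6 — items with X overlaps task6: task3.
Union: task3.

task3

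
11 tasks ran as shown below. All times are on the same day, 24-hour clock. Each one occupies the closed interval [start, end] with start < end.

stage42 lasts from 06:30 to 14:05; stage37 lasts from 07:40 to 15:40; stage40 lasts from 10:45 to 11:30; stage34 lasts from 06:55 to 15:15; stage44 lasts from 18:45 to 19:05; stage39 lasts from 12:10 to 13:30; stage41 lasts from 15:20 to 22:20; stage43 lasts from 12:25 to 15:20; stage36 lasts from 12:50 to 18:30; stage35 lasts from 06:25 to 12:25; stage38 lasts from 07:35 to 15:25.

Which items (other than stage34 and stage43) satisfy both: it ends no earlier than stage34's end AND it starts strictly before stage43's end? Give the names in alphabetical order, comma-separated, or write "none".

Conditions: its end is no earlier than stage34's end (X.end >= 15:15) AND its start is strictly before stage43's end (X.start < 15:20).
stage35: end 12:25 >= 15:15? ✗; start 06:25 < 15:20? ✓ → no.
stage36: end 18:30 >= 15:15? ✓; start 12:50 < 15:20? ✓ → yes.
stage37: end 15:40 >= 15:15? ✓; start 07:40 < 15:20? ✓ → yes.
stage38: end 15:25 >= 15:15? ✓; start 07:35 < 15:20? ✓ → yes.
stage39: end 13:30 >= 15:15? ✗; start 12:10 < 15:20? ✓ → no.
stage40: end 11:30 >= 15:15? ✗; start 10:45 < 15:20? ✓ → no.
stage41: end 22:20 >= 15:15? ✓; start 15:20 < 15:20? ✗ → no.
stage42: end 14:05 >= 15:15? ✗; start 06:30 < 15:20? ✓ → no.
stage44: end 19:05 >= 15:15? ✓; start 18:45 < 15:20? ✗ → no.
Result: stage36, stage37, stage38.

stage36, stage37, stage38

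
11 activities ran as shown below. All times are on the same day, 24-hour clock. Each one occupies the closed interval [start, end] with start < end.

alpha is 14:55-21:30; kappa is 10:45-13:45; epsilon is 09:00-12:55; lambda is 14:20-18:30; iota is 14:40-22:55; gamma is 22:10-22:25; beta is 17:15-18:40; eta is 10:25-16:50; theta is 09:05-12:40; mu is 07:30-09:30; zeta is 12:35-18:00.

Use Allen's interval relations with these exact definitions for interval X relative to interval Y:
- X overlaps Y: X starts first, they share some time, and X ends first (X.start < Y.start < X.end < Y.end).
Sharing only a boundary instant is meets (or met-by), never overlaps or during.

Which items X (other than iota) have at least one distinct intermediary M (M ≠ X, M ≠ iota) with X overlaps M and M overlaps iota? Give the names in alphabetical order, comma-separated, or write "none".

Target iota = [14:40, 22:55].
Intermediaries M with M overlaps iota: eta, lambda, zeta.
Via eta — items with X overlaps eta: epsilon, theta.
Via lambda — items with X overlaps lambda: eta, zeta.
Via zeta — items with X overlaps zeta: epsilon, eta, kappa, theta.
Union: epsilon, eta, kappa, theta, zeta.

epsilon, eta, kappa, theta, zeta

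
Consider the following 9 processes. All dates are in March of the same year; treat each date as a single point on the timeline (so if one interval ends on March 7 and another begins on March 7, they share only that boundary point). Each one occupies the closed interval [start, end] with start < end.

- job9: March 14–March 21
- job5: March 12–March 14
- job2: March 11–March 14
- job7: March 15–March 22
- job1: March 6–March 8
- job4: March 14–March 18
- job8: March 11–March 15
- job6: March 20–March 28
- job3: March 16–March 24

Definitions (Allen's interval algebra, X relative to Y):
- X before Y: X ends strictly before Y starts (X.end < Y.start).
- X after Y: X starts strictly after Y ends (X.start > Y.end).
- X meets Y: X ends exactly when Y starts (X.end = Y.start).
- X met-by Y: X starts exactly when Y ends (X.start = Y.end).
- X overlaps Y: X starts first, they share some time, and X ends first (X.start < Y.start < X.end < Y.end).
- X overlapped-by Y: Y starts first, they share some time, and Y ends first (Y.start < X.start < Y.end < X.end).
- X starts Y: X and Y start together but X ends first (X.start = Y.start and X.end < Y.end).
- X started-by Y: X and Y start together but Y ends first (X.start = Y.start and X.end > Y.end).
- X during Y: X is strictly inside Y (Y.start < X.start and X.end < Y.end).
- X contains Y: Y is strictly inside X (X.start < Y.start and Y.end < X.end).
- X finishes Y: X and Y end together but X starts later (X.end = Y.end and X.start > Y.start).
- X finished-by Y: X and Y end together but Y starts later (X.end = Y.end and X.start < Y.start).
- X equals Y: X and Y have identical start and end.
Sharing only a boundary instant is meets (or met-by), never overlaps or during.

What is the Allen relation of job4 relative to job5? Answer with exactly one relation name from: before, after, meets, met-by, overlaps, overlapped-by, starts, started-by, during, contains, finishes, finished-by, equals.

job4 = [March 14, March 18]; job5 = [March 12, March 14].
Compare endpoints: job4.start > job5.start, job4.start = job5.end, job4.end > job5.start, job4.end > job5.end.
That pattern is 'met-by'.

met-by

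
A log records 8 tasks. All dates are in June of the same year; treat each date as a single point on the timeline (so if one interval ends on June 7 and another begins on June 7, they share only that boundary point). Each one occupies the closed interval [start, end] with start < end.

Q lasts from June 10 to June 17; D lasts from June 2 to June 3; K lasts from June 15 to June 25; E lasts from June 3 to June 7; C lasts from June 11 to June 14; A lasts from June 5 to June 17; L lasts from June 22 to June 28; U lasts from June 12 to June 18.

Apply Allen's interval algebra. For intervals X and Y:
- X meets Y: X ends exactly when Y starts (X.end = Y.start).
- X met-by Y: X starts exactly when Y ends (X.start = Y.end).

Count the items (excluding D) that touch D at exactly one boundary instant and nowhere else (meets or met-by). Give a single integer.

Target D = [June 2, June 3].
A [June 5, June 17] → after → no.
C [June 11, June 14] → after → no.
E [June 3, June 7] → met-by → counts.
K [June 15, June 25] → after → no.
L [June 22, June 28] → after → no.
Q [June 10, June 17] → after → no.
U [June 12, June 18] → after → no.
Total: 1.

1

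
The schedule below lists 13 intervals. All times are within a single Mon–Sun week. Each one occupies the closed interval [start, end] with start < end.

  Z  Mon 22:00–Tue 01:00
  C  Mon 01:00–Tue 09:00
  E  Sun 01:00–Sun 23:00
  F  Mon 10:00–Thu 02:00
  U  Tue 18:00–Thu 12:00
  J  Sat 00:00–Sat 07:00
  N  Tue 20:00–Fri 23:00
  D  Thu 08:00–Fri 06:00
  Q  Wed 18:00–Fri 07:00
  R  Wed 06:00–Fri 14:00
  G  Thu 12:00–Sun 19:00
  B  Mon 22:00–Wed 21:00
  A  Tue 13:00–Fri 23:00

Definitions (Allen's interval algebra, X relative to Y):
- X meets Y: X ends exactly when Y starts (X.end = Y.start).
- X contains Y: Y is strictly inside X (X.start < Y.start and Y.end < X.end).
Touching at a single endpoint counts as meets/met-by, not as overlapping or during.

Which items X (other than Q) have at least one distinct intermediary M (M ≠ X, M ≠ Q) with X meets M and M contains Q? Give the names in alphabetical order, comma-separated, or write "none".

Target Q = [Wed 18:00, Fri 07:00].
Intermediaries M with M contains Q: A, N, R.
Via A — items with X meets A: none.
Via N — items with X meets N: none.
Via R — items with X meets R: none.
Union: none.

none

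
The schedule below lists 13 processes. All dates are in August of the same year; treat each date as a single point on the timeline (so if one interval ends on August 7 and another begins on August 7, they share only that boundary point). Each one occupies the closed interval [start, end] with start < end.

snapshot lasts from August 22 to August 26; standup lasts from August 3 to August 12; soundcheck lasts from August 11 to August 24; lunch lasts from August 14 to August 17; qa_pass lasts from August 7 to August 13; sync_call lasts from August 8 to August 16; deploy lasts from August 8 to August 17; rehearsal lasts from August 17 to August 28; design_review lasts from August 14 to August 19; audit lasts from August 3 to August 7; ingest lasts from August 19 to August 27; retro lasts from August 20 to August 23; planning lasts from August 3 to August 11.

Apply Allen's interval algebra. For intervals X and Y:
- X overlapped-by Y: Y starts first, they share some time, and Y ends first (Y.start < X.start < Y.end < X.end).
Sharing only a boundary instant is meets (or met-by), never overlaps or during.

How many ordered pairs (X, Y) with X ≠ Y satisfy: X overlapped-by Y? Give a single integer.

Checking all 156 ordered pairs for relation 'overlapped-by'; matching pairs in alphabetical order:
(deploy, planning): deploy overlapped-by planning ✓
(deploy, qa_pass): deploy overlapped-by qa_pass ✓
(deploy, standup): deploy overlapped-by standup ✓
(design_review, deploy): design_review overlapped-by deploy ✓
(design_review, sync_call): design_review overlapped-by sync_call ✓
(ingest, soundcheck): ingest overlapped-by soundcheck ✓
(lunch, sync_call): lunch overlapped-by sync_call ✓
(qa_pass, planning): qa_pass overlapped-by planning ✓
(qa_pass, standup): qa_pass overlapped-by standup ✓
(rehearsal, design_review): rehearsal overlapped-by design_review ✓
(rehearsal, soundcheck): rehearsal overlapped-by soundcheck ✓
(snapshot, retro): snapshot overlapped-by retro ✓
(snapshot, soundcheck): snapshot overlapped-by soundcheck ✓
(soundcheck, deploy): soundcheck overlapped-by deploy ✓
(soundcheck, qa_pass): soundcheck overlapped-by qa_pass ✓
(soundcheck, standup): soundcheck overlapped-by standup ✓
(soundcheck, sync_call): soundcheck overlapped-by sync_call ✓
(sync_call, planning): sync_call overlapped-by planning ✓
(sync_call, qa_pass): sync_call overlapped-by qa_pass ✓
(sync_call, standup): sync_call overlapped-by standup ✓
Count: 20.

20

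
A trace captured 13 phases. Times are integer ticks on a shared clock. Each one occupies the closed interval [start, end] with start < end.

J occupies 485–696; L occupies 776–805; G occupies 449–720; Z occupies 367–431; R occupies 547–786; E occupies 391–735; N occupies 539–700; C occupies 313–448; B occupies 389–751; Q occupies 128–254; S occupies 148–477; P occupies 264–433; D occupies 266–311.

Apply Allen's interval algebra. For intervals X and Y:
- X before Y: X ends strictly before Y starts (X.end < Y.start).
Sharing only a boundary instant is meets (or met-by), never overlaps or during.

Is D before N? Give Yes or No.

D = [266, 311], N = [539, 700].
Actual relation of D to N: before.
Asked whether 'before' holds → Yes.

Yes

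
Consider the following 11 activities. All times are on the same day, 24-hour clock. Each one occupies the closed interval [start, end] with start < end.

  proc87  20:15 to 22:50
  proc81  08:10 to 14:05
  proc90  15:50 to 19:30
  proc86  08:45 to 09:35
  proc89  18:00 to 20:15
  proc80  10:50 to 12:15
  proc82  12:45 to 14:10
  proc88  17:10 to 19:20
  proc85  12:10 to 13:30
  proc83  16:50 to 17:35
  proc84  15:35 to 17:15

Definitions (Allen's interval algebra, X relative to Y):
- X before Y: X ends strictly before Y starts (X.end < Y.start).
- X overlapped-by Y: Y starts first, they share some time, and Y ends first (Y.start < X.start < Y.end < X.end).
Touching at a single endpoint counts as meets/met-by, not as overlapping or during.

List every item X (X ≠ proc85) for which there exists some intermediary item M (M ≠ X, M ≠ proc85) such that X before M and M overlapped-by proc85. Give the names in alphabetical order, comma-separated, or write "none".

Target proc85 = [12:10, 13:30].
Intermediaries M with M overlapped-by proc85: proc82.
Via proc82 — items with X before proc82: proc80, proc86.
Union: proc80, proc86.

proc80, proc86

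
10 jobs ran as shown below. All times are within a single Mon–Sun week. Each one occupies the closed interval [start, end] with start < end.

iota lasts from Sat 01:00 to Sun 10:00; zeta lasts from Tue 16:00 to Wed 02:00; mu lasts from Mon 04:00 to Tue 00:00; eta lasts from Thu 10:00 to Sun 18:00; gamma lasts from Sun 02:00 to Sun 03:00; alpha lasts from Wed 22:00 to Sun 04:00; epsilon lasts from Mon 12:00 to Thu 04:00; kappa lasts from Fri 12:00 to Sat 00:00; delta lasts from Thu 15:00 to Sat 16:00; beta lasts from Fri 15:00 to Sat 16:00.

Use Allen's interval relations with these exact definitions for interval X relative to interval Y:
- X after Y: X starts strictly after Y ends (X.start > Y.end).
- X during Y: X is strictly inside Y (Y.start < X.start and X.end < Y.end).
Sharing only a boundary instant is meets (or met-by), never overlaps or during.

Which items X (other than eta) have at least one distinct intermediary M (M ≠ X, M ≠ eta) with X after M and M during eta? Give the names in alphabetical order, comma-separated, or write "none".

Target eta = [Thu 10:00, Sun 18:00].
Intermediaries M with M during eta: beta, delta, gamma, iota, kappa.
Via beta — items with X after beta: gamma.
Via delta — items with X after delta: gamma.
Via gamma — items with X after gamma: none.
Via iota — items with X after iota: none.
Via kappa — items with X after kappa: gamma, iota.
Union: gamma, iota.

gamma, iota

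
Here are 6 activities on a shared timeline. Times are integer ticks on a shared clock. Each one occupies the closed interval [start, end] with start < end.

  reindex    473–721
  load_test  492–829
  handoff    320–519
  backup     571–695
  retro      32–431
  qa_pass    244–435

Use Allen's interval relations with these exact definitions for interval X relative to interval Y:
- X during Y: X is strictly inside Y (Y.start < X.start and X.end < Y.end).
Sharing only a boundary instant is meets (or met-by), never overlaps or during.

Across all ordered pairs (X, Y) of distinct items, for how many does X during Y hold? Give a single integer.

Checking all 30 ordered pairs for relation 'during'; matching pairs in alphabetical order:
(backup, load_test): backup during load_test ✓
(backup, reindex): backup during reindex ✓
Count: 2.

2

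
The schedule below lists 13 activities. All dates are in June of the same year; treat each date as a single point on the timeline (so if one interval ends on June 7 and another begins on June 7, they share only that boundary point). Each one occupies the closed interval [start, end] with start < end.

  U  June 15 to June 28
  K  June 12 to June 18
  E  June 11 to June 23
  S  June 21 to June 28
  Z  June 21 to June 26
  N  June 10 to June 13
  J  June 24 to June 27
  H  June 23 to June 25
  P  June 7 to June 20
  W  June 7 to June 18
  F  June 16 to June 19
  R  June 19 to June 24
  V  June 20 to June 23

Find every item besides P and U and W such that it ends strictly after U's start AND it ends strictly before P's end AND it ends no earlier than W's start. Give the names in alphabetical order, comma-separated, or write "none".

Conditions: its end is strictly after U's start (X.end > June 15) AND its end is strictly before P's end (X.end < June 20) AND its end is no earlier than W's start (X.end >= June 7).
E: end June 23 > June 15? ✓; end June 23 < June 20? ✗; end June 23 >= June 7? ✓ → no.
F: end June 19 > June 15? ✓; end June 19 < June 20? ✓; end June 19 >= June 7? ✓ → yes.
H: end June 25 > June 15? ✓; end June 25 < June 20? ✗; end June 25 >= June 7? ✓ → no.
J: end June 27 > June 15? ✓; end June 27 < June 20? ✗; end June 27 >= June 7? ✓ → no.
K: end June 18 > June 15? ✓; end June 18 < June 20? ✓; end June 18 >= June 7? ✓ → yes.
N: end June 13 > June 15? ✗; end June 13 < June 20? ✓; end June 13 >= June 7? ✓ → no.
R: end June 24 > June 15? ✓; end June 24 < June 20? ✗; end June 24 >= June 7? ✓ → no.
S: end June 28 > June 15? ✓; end June 28 < June 20? ✗; end June 28 >= June 7? ✓ → no.
V: end June 23 > June 15? ✓; end June 23 < June 20? ✗; end June 23 >= June 7? ✓ → no.
Z: end June 26 > June 15? ✓; end June 26 < June 20? ✗; end June 26 >= June 7? ✓ → no.
Result: F, K.

F, K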